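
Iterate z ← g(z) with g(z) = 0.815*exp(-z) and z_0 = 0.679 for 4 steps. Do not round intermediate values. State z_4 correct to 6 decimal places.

z_1 = g(0.679000) = 0.413306
z_2 = g(0.413306) = 0.539090
z_3 = g(0.539090) = 0.475372
z_4 = g(0.475372) = 0.506648

0.506648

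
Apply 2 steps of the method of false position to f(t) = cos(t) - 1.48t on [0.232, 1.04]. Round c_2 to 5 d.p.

0.56664

f(0.232000) = 0.629848, f(1.040000) = -1.032980
step 1: c = 0.538055, f(c) = 0.062385 > 0 → new bracket [0.538055, 1.040000]
step 2: c = 0.566643, f(c) = 0.005076 > 0 → new bracket [0.566643, 1.040000]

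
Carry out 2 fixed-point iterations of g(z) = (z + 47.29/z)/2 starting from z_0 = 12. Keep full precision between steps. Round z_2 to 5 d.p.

z_1 = g(12.000000) = 7.970417
z_2 = g(7.970417) = 6.951804

6.95180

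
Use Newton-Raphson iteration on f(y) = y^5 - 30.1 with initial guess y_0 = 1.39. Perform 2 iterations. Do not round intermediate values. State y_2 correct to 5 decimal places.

2.28895

f'(y) = 5y^4
y_0 = 1.390000: f = -24.911116, f' = 18.665052 → y_1 = 1.390000 - (-24.911116)/(18.665052) = 2.724639
y_1 = 2.724639: f = 120.056879, f' = 275.553665 → y_2 = 2.724639 - (120.056879)/(275.553665) = 2.288946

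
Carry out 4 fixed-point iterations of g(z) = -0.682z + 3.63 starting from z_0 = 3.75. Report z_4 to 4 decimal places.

z_1 = g(3.750000) = 1.072500
z_2 = g(1.072500) = 2.898555
z_3 = g(2.898555) = 1.653185
z_4 = g(1.653185) = 2.502527

2.5025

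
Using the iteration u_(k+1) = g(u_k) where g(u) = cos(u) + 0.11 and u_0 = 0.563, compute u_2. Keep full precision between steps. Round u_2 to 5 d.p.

u_1 = g(0.563000) = 0.955658
u_2 = g(0.955658) = 0.687072

0.68707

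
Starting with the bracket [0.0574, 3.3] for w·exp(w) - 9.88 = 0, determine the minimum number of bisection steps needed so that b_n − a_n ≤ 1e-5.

Initial width b − a = 3.3 − 0.0574 = 3.242600.
After n steps the width is (b−a)/2^n; need (b−a)/2^n ≤ 1e-5.
So n ≥ log₂(3.242600/1e-5) = log₂(324260.0000) ≈ 18.3068.
Hence n = 19.

19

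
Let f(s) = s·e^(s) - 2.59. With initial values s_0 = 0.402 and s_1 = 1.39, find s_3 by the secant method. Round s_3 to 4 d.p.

0.9247

f(s_0) = -1.989086, f(s_1) = 2.990642
s_2 = 1.390000 - (2.990642)·(1.390000 - 0.402000)/(2.990642 - (-1.989086)) = 0.796643; f(s_2) = -0.822978
s_3 = 0.796643 - (-0.822978)·(0.796643 - 1.390000)/(-0.822978 - (2.990642)) = 0.924690; f(s_3) = -0.258778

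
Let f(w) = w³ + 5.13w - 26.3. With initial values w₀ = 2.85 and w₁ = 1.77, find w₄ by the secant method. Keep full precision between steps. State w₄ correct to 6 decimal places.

Secant update: w_(k+1) = w_k − f(w_k)·(w_k − w_(k-1))/(f(w_k) − f(w_(k-1))).
f(w_0) = 11.469625, f(w_1) = -11.674667
w_2 = 1.770000 - (-11.674667)·(1.770000 - 2.850000)/(-11.674667 - (11.469625)) = 2.314784; f(w_2) = -2.022024
w_3 = 2.314784 - (-2.022024)·(2.314784 - 1.770000)/(-2.022024 - (-11.674667)) = 2.428905; f(w_3) = 0.489795
w_4 = 2.428905 - (0.489795)·(2.428905 - 2.314784)/(0.489795 - (-2.022024)) = 2.406652; f(w_4) = -0.014618

2.406652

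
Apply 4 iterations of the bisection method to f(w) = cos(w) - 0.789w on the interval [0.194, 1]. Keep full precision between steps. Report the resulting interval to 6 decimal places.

[0.798500, 0.848875]

f(0.194000) = 0.828175, f(1.000000) = -0.248698 (opposite signs)
step 1: m = 0.597000, f(m) = 0.355993 > 0 → root in [0.597000, 1.000000]
step 2: m = 0.798500, f(m) = 0.067765 > 0 → root in [0.798500, 1.000000]
step 3: m = 0.899250, f(m) = -0.087311 < 0 → root in [0.798500, 0.899250]
step 4: m = 0.848875, f(m) = -0.008934 < 0 → root in [0.798500, 0.848875]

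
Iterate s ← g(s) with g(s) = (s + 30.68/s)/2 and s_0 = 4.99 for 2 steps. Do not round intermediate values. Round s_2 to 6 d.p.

s_1 = g(4.990000) = 5.569148
s_2 = g(5.569148) = 5.539035

5.539035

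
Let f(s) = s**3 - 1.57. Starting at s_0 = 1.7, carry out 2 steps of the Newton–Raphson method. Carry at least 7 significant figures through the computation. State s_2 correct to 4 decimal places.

1.1792

Newton update: s ← s − f(s)/f'(s).
f'(s) = 3s**2
s_0 = 1.700000: f = 3.343000, f' = 8.670000 → s_1 = 1.700000 - (3.343000)/(8.670000) = 1.314418
s_1 = 1.314418: f = 0.700911, f' = 5.183080 → s_2 = 1.314418 - (0.700911)/(5.183080) = 1.179187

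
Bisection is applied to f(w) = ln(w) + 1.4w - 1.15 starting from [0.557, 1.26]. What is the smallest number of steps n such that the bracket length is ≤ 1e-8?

27

Initial width b − a = 1.26 − 0.557 = 0.703000.
After n steps the width is (b−a)/2^n; need (b−a)/2^n ≤ 1e-8.
So n ≥ log₂(0.703000/1e-8) = log₂(70300000.0000) ≈ 26.0670.
Hence n = 27.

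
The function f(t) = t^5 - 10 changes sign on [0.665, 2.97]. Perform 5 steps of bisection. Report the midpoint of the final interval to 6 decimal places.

1.565391

f(0.665000) = -9.869951, f(2.970000) = 221.090582 (opposite signs)
step 1: m = 1.817500, f(m) = 9.832255 > 0 → root in [0.665000, 1.817500]
step 2: m = 1.241250, f(m) = -7.053569 < 0 → root in [1.241250, 1.817500]
step 3: m = 1.529375, f(m) = -1.632997 < 0 → root in [1.529375, 1.817500]
step 4: m = 1.673437, f(m) = 3.123434 > 0 → root in [1.529375, 1.673437]
step 5: m = 1.601406, f(m) = 0.531921 > 0 → root in [1.529375, 1.601406]
Midpoint of [1.529375, 1.601406] = 1.565391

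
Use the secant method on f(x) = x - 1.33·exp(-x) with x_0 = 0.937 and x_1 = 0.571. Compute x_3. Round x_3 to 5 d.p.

0.67642

f(x_0) = 0.415904, f(x_1) = -0.180397
x_2 = 0.571000 - (-0.180397)·(0.571000 - 0.937000)/(-0.180397 - (0.415904)) = 0.681725; f(x_2) = 0.009085
x_3 = 0.681725 - (0.009085)·(0.681725 - 0.571000)/(0.009085 - (-0.180397)) = 0.676416; f(x_3) = 0.000196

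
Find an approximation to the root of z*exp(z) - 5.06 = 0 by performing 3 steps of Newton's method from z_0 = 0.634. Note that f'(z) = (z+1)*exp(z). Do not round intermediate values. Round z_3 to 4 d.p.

z_0 = 0.634000: f = -3.864824, f' = 3.080312 → z_1 = 0.634000 - (-3.864824)/(3.080312) = 1.888686
z_1 = 1.888686: f = 7.425486, f' = 19.096160 → z_2 = 1.888686 - (7.425486)/(19.096160) = 1.499839
z_2 = 1.499839: f = 1.660725, f' = 11.201691 → z_3 = 1.499839 - (1.660725)/(11.201691) = 1.351582

1.3516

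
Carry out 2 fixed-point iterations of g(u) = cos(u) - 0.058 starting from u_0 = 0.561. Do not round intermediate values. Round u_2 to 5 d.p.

0.64675

u_1 = g(0.561000) = 0.788724
u_2 = g(0.788724) = 0.646752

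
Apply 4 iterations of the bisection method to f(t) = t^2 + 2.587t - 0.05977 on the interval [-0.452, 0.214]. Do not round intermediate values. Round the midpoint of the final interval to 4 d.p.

0.0267

f(-0.452000) = -1.024790, f(0.214000) = 0.539644 (opposite signs)
step 1: m = -0.119000, f(m) = -0.353462 < 0 → root in [-0.119000, 0.214000]
step 2: m = 0.047500, f(m) = 0.065369 > 0 → root in [-0.119000, 0.047500]
step 3: m = -0.035750, f(m) = -0.150977 < 0 → root in [-0.035750, 0.047500]
step 4: m = 0.005875, f(m) = -0.044537 < 0 → root in [0.005875, 0.047500]
Midpoint of [0.005875, 0.047500] = 0.026687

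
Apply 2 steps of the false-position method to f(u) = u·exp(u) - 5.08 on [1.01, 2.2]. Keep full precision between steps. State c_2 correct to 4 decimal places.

f(1.010000) = -2.306943, f(2.200000) = 14.775030
step 1: c = 1.170711, f(c) = -1.305294 < 0 → new bracket [1.170711, 2.200000]
step 2: c = 1.254262, f(c) = -0.683498 < 0 → new bracket [1.254262, 2.200000]

1.2543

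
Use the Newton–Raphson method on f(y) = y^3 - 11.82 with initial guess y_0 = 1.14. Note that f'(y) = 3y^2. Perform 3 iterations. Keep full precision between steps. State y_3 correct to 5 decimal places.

2.36979

y_0 = 1.140000: f = -10.338456, f' = 3.898800 → y_1 = 1.140000 - (-10.338456)/(3.898800) = 3.791702
y_1 = 3.791702: f = 42.693318, f' = 43.131014 → y_2 = 3.791702 - (42.693318)/(43.131014) = 2.801850
y_2 = 2.801850: f = 10.175543, f' = 23.551092 → y_3 = 2.801850 - (10.175543)/(23.551092) = 2.369788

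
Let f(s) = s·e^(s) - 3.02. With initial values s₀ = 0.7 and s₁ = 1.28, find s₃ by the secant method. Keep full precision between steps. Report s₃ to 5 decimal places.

1.04358

f(s_0) = -1.610373, f(s_1) = 1.583699
s_2 = 1.280000 - (1.583699)·(1.280000 - 0.700000)/(1.583699 - (-1.610373)) = 0.992422; f(s_2) = -0.342684
s_3 = 0.992422 - (-0.342684)·(0.992422 - 1.280000)/(-0.342684 - (1.583699)) = 1.043579; f(s_3) = -0.056902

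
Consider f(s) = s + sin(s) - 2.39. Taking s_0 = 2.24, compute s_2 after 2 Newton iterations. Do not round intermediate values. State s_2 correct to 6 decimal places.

1.264962

f'(s) = 1 + cos(s)
s_0 = 2.240000: f = 0.634316, f' = 0.379638 → s_1 = 2.240000 - (0.634316)/(0.379638) = 0.569158
s_1 = 0.569158: f = -1.281920, f' = 1.842355 → s_2 = 0.569158 - (-1.281920)/(1.842355) = 1.264962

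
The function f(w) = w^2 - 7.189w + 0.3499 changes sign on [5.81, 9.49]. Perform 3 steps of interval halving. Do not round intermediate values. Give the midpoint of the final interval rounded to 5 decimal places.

6.96000

f(5.810000) = -7.662090, f(9.490000) = 22.186390 (opposite signs)
step 1: m = 7.650000, f(m) = 3.876550 > 0 → root in [5.810000, 7.650000]
step 2: m = 6.730000, f(m) = -2.739170 < 0 → root in [6.730000, 7.650000]
step 3: m = 7.190000, f(m) = 0.357090 > 0 → root in [6.730000, 7.190000]
Midpoint of [6.730000, 7.190000] = 6.960000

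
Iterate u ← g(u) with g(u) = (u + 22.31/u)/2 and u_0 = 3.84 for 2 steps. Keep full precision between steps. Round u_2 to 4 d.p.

4.7244

u_1 = g(3.840000) = 4.824948
u_2 = g(4.824948) = 4.724416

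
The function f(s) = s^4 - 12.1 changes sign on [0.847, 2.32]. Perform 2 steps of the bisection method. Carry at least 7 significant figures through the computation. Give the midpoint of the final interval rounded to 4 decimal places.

1.7676

f(0.847000) = -11.585324, f(2.320000) = 16.870230 (opposite signs)
step 1: m = 1.583500, f(m) = -5.812583 < 0 → root in [1.583500, 2.320000]
step 2: m = 1.951750, f(m) = 2.410980 > 0 → root in [1.583500, 1.951750]
Midpoint of [1.583500, 1.951750] = 1.767625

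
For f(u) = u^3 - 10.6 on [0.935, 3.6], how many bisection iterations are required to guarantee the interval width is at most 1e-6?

Initial width b − a = 3.6 − 0.935 = 2.665000.
After n steps the width is (b−a)/2^n; need (b−a)/2^n ≤ 1e-6.
So n ≥ log₂(2.665000/1e-6) = log₂(2665000.0000) ≈ 21.3457.
Hence n = 22.

22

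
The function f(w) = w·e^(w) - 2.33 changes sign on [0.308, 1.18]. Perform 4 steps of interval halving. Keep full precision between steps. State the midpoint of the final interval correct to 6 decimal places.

f(0.308000) = -1.910904, f(1.180000) = 1.510162 (opposite signs)
step 1: m = 0.744000, f(m) = -0.764374 < 0 → root in [0.744000, 1.180000]
step 2: m = 0.962000, f(m) = 0.187482 > 0 → root in [0.744000, 0.962000]
step 3: m = 0.853000, f(m) = -0.328285 < 0 → root in [0.853000, 0.962000]
step 4: m = 0.907500, f(m) = -0.081107 < 0 → root in [0.907500, 0.962000]
Midpoint of [0.907500, 0.962000] = 0.934750

0.934750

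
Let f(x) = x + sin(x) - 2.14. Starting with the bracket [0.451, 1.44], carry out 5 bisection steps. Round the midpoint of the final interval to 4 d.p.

1.2082

f(0.451000) = -1.253134, f(1.440000) = 0.291458 (opposite signs)
step 1: m = 0.945500, f(m) = -0.383710 < 0 → root in [0.945500, 1.440000]
step 2: m = 1.192750, f(m) = -0.017862 < 0 → root in [1.192750, 1.440000]
step 3: m = 1.316375, f(m) = 0.144184 > 0 → root in [1.192750, 1.316375]
step 4: m = 1.254563, f(m) = 0.064976 > 0 → root in [1.192750, 1.254563]
step 5: m = 1.223656, f(m) = 0.024006 > 0 → root in [1.192750, 1.223656]
Midpoint of [1.192750, 1.223656] = 1.208203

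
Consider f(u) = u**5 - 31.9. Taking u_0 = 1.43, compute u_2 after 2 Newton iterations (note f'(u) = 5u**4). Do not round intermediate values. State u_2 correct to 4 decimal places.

Newton update: u ← u − f(u)/f'(u).
u_0 = 1.430000: f = -25.920289, f' = 20.908080 → u_1 = 1.430000 - (-25.920289)/(20.908080) = 2.669726
u_1 = 2.669726: f = 103.723018, f' = 254.001760 → u_2 = 2.669726 - (103.723018)/(254.001760) = 2.261370

2.2614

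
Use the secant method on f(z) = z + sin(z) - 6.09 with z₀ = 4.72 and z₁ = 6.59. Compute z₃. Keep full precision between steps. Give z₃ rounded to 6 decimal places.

6.186620

f(z_0) = -2.369971, f(z_1) = 0.802024
z_2 = 6.590000 - (0.802024)·(6.590000 - 4.720000)/(0.802024 - (-2.369971)) = 6.117179; f(z_2) = -0.138065
z_3 = 6.117179 - (-0.138065)·(6.117179 - 6.590000)/(-0.138065 - (0.802024)) = 6.186620; f(z_3) = 0.000204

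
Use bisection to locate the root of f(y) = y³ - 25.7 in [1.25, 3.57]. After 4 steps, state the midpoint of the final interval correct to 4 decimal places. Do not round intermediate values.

2.9175

f(1.250000) = -23.746875, f(3.570000) = 19.799293 (opposite signs)
step 1: m = 2.410000, f(m) = -11.702479 < 0 → root in [2.410000, 3.570000]
step 2: m = 2.990000, f(m) = 1.030899 > 0 → root in [2.410000, 2.990000]
step 3: m = 2.700000, f(m) = -6.017000 < 0 → root in [2.700000, 2.990000]
step 4: m = 2.845000, f(m) = -2.672499 < 0 → root in [2.845000, 2.990000]
Midpoint of [2.845000, 2.990000] = 2.917500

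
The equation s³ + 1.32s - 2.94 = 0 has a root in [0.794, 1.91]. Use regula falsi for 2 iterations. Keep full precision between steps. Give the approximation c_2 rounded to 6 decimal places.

f(0.794000) = -1.391354, f(1.910000) = 6.549071
step 1: c = 0.989550, f(c) = -0.664817 < 0 → new bracket [0.989550, 1.910000]
step 2: c = 1.074377, f(c) = -0.281685 < 0 → new bracket [1.074377, 1.910000]

1.074377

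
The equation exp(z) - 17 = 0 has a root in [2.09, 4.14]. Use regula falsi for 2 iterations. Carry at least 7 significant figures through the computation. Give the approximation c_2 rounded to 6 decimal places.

False-position update: c = (a·f(b) − b·f(a))/(f(b) − f(a)); replace the endpoint whose sign matches f(c).
f(2.090000) = -8.915085, f(4.140000) = 45.802821
step 1: c = 2.424003, f(c) = -5.709038 < 0 → new bracket [2.424003, 4.140000]
step 2: c = 2.614186, f(c) = -3.343906 < 0 → new bracket [2.614186, 4.140000]

2.614186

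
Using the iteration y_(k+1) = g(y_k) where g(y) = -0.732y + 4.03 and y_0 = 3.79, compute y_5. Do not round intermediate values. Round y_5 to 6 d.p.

y_1 = g(3.790000) = 1.255720
y_2 = g(1.255720) = 3.110813
y_3 = g(3.110813) = 1.752885
y_4 = g(1.752885) = 2.746888
y_5 = g(2.746888) = 2.019278

2.019278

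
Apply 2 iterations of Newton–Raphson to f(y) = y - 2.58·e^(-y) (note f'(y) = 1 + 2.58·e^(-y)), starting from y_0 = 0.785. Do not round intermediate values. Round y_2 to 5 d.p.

y_0 = 0.785000: f = -0.391789, f' = 2.176789 → y_1 = 0.785000 - (-0.391789)/(2.176789) = 0.964985
y_1 = 0.964985: f = -0.017967, f' = 1.982952 → y_2 = 0.964985 - (-0.017967)/(1.982952) = 0.974045

0.97405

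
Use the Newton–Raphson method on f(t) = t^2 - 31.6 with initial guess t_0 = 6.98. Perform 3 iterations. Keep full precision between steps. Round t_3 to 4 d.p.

5.6214

Newton update: t ← t − f(t)/f'(t).
f'(t) = 2t
t_0 = 6.980000: f = 17.120400, f' = 13.960000 → t_1 = 6.980000 - (17.120400)/(13.960000) = 5.753610
t_1 = 5.753610: f = 1.504032, f' = 11.507221 → t_2 = 5.753610 - (1.504032)/(11.507221) = 5.622907
t_2 = 5.622907: f = 0.017083, f' = 11.245814 → t_3 = 5.622907 - (0.017083)/(11.245814) = 5.621388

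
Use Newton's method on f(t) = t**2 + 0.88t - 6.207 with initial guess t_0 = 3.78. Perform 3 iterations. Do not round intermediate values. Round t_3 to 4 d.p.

f'(t) = 2t + 0.88
t_0 = 3.780000: f = 11.407800, f' = 8.440000 → t_1 = 3.780000 - (11.407800)/(8.440000) = 2.428365
t_1 = 2.428365: f = 1.826917, f' = 5.736730 → t_2 = 2.428365 - (1.826917)/(5.736730) = 2.109905
t_2 = 2.109905: f = 0.101417, f' = 5.099810 → t_3 = 2.109905 - (0.101417)/(5.099810) = 2.090019

2.0900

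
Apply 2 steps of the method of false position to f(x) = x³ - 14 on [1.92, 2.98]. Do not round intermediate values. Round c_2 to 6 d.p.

2.386863

False-position update: c = (a·f(b) − b·f(a))/(f(b) − f(a)); replace the endpoint whose sign matches f(c).
f(1.920000) = -6.922112, f(2.980000) = 12.463592
step 1: c = 2.298497, f(c) = -1.856831 < 0 → new bracket [2.298497, 2.980000]
step 2: c = 2.386863, f(c) = -0.401764 < 0 → new bracket [2.386863, 2.980000]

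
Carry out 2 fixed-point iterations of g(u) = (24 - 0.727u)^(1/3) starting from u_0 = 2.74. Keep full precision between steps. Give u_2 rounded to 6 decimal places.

u_1 = g(2.740000) = 2.802380
u_2 = g(2.802380) = 2.800454

2.800454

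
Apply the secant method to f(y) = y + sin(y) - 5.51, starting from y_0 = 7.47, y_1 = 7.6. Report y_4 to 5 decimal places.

5.89260

Secant update: y_(k+1) = y_k − f(y_k)·(y_k − y_(k-1))/(f(y_k) − f(y_(k-1))).
f(y_0) = 2.887180, f(y_1) = 3.057920
y_2 = 7.600000 - (3.057920)·(7.600000 - 7.470000)/(3.057920 - (2.887180)) = 5.271716; f(y_2) = -1.085897
y_3 = 5.271716 - (-1.085897)·(5.271716 - 7.600000)/(-1.085897 - (3.057920)) = 5.881848; f(y_3) = -0.018802
y_4 = 5.881848 - (-0.018802)·(5.881848 - 5.271716)/(-0.018802 - (-1.085897)) = 5.892598; f(y_4) = 0.001867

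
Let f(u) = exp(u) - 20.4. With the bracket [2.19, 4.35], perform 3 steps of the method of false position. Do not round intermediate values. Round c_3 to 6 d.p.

f(2.190000) = -11.464787, f(4.350000) = 57.078463
step 1: c = 2.551289, f(c) = -7.576374 < 0 → new bracket [2.551289, 4.350000]
step 2: c = 2.762066, f(c) = -4.567488 < 0 → new bracket [2.762066, 4.350000]
step 3: c = 2.879719, f(c) = -2.590729 < 0 → new bracket [2.879719, 4.350000]

2.879719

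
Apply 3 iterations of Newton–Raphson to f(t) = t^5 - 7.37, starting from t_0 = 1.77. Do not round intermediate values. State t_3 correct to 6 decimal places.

1.491117

Newton update: t ← t − f(t)/f'(t).
f'(t) = 5t^4
t_0 = 1.770000: f = 10.002660, f' = 49.075312 → t_1 = 1.770000 - (10.002660)/(49.075312) = 1.566177
t_1 = 1.566177: f = 2.053336, f' = 30.083873 → t_2 = 1.566177 - (2.053336)/(30.083873) = 1.497924
t_2 = 1.497924: f = 0.171337, f' = 25.172636 → t_3 = 1.497924 - (0.171337)/(25.172636) = 1.491117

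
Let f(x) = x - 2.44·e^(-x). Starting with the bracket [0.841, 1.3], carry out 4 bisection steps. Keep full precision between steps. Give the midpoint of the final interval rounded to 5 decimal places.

f(0.841000) = -0.211321, f(1.300000) = 0.635022 (opposite signs)
step 1: m = 1.070500, f(m) = 0.233978 > 0 → root in [0.841000, 1.070500]
step 2: m = 0.955750, f(m) = 0.017512 > 0 → root in [0.841000, 0.955750]
step 3: m = 0.898375, f(m) = -0.095268 < 0 → root in [0.898375, 0.955750]
step 4: m = 0.927062, f(m) = -0.038481 < 0 → root in [0.927062, 0.955750]
Midpoint of [0.927062, 0.955750] = 0.941406

0.94141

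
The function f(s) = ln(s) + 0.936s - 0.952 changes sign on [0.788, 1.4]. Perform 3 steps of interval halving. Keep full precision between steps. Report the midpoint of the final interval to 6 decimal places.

0.979250

f(0.788000) = -0.452689, f(1.400000) = 0.694872 (opposite signs)
step 1: m = 1.094000, f(m) = 0.161825 > 0 → root in [0.788000, 1.094000]
step 2: m = 0.941000, f(m) = -0.132036 < 0 → root in [0.941000, 1.094000]
step 3: m = 1.017500, f(m) = 0.017729 > 0 → root in [0.941000, 1.017500]
Midpoint of [0.941000, 1.017500] = 0.979250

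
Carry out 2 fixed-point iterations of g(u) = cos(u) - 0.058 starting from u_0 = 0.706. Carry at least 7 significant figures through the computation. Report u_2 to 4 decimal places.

0.7049

u_1 = g(0.706000) = 0.702963
u_2 = g(0.702963) = 0.704930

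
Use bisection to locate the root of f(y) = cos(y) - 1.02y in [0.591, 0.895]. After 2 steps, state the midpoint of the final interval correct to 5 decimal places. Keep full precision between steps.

f(0.591000) = 0.227564, f(0.895000) = -0.287381 (opposite signs)
step 1: m = 0.743000, f(m) = -0.021418 < 0 → root in [0.591000, 0.743000]
step 2: m = 0.667000, f(m) = 0.105341 > 0 → root in [0.667000, 0.743000]
Midpoint of [0.667000, 0.743000] = 0.705000

0.70500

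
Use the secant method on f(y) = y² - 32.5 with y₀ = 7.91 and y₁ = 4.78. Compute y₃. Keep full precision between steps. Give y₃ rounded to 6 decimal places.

5.715181

f(y_0) = 30.068100, f(y_1) = -9.651600
y_2 = 4.780000 - (-9.651600)·(4.780000 - 7.910000)/(-9.651600 - (30.068100)) = 5.540567; f(y_2) = -1.802113
y_3 = 5.540567 - (-1.802113)·(5.540567 - 4.780000)/(-1.802113 - (-9.651600)) = 5.715181; f(y_3) = 0.163296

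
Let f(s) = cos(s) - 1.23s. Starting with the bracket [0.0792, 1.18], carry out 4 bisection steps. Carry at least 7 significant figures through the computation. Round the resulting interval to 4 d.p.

f(0.079200) = 0.899449, f(1.180000) = -1.070475 (opposite signs)
step 1: m = 0.629600, f(m) = 0.033855 > 0 → root in [0.629600, 1.180000]
step 2: m = 0.904800, f(m) = -0.495061 < 0 → root in [0.629600, 0.904800]
step 3: m = 0.767200, f(m) = -0.223799 < 0 → root in [0.629600, 0.767200]
step 4: m = 0.698400, f(m) = -0.093160 < 0 → root in [0.629600, 0.698400]

[0.6296, 0.6984]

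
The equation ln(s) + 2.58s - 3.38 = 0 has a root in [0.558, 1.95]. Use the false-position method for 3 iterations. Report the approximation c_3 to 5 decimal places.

1.23037

False-position update: c = (a·f(b) − b·f(a))/(f(b) − f(a)); replace the endpoint whose sign matches f(c).
f(0.558000) = -2.523756, f(1.950000) = 2.318829
step 1: c = 1.283453, f(c) = 0.180863 > 0 → new bracket [0.558000, 1.283453]
step 2: c = 1.234941, f(c) = 0.017170 > 0 → new bracket [0.558000, 1.234941]
step 3: c = 1.230366, f(c) = 0.001657 > 0 → new bracket [0.558000, 1.230366]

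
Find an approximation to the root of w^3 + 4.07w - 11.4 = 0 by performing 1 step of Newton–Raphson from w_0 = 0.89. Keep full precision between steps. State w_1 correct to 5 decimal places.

1.98718

f'(w) = 3w^2 + 4.07
w_0 = 0.890000: f = -7.072731, f' = 6.446300 → w_1 = 0.890000 - (-7.072731)/(6.446300) = 1.987177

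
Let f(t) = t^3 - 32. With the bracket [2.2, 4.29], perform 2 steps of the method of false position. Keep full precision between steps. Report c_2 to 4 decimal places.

3.0794

f(2.200000) = -21.352000, f(4.290000) = 46.953589
step 1: c = 2.853324, f(c) = -8.769783 < 0 → new bracket [2.853324, 4.290000]
step 2: c = 3.079429, f(c) = -2.798133 < 0 → new bracket [3.079429, 4.290000]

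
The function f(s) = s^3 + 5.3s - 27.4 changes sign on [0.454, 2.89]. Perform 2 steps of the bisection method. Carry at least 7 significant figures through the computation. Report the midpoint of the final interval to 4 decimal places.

2.5855

f(0.454000) = -24.900223, f(2.890000) = 12.054569 (opposite signs)
step 1: m = 1.672000, f(m) = -13.864184 < 0 → root in [1.672000, 2.890000]
step 2: m = 2.281000, f(m) = -3.442746 < 0 → root in [2.281000, 2.890000]
Midpoint of [2.281000, 2.890000] = 2.585500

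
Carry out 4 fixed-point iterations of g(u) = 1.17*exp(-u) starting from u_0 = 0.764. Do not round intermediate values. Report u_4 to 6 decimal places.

0.646183

u_1 = g(0.764000) = 0.544985
u_2 = g(0.544985) = 0.678425
u_3 = g(0.678425) = 0.593676
u_4 = g(0.593676) = 0.646183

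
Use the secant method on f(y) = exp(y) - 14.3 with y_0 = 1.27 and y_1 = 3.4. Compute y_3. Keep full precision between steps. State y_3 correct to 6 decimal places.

2.479163

f(y_0) = -10.739147, f(y_1) = 15.664100
y_2 = 3.400000 - (15.664100)·(3.400000 - 1.270000)/(15.664100 - (-10.739147)) = 2.136347; f(y_2) = -5.831551
y_3 = 2.136347 - (-5.831551)·(2.136347 - 3.400000)/(-5.831551 - (15.664100)) = 2.479163; f(y_3) = -2.368721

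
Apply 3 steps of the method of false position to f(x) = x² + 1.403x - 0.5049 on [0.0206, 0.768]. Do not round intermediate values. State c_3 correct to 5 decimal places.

0.29477

f(0.020600) = -0.475574, f(0.768000) = 1.162428
step 1: c = 0.237598, f(c) = -0.115096 < 0 → new bracket [0.237598, 0.768000]
step 2: c = 0.285384, f(c) = -0.023062 < 0 → new bracket [0.285384, 0.768000]
step 3: c = 0.294773, f(c) = -0.004443 < 0 → new bracket [0.294773, 0.768000]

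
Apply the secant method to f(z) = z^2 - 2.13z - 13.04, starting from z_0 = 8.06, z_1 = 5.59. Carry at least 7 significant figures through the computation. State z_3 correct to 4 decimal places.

f(z_0) = 34.755800, f(z_1) = 6.301400
z_2 = 5.590000 - (6.301400)·(5.590000 - 8.060000)/(6.301400 - (34.755800)) = 5.043003; f(z_2) = 1.650287
z_3 = 5.043003 - (1.650287)·(5.043003 - 5.590000)/(1.650287 - (6.301400)) = 4.848921; f(z_3) = 0.143831

4.8489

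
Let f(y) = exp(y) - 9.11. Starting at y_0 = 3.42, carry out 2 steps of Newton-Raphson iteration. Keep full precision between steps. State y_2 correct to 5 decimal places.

2.31932

Newton update: y ← y − f(y)/f'(y).
f'(y) = exp(y)
y_0 = 3.420000: f = 21.459415, f' = 30.569415 → y_1 = 3.420000 - (21.459415)/(30.569415) = 2.718010
y_1 = 2.718010: f = 6.040148, f' = 15.150148 → y_2 = 2.718010 - (6.040148)/(15.150148) = 2.319325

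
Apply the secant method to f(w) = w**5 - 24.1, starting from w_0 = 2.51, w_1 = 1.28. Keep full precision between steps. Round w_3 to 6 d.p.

f(w_0) = 75.525063, f(w_1) = -20.664026
w_2 = 1.280000 - (-20.664026)·(1.280000 - 2.510000)/(-20.664026 - (75.525063)) = 1.544237; f(w_2) = -15.318468
w_3 = 1.544237 - (-15.318468)·(1.544237 - 1.280000)/(-15.318468 - (-20.664026)) = 2.301448; f(w_3) = 40.466242

2.301448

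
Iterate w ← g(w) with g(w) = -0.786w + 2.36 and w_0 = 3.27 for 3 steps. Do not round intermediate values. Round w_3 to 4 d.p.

w_1 = g(3.270000) = -0.210220
w_2 = g(-0.210220) = 2.525233
w_3 = g(2.525233) = 0.375167

0.3752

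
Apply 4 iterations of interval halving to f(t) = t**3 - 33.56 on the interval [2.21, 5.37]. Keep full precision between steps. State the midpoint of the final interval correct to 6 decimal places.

f(2.210000) = -22.766139, f(5.370000) = 121.294153 (opposite signs)
step 1: m = 3.790000, f(m) = 20.879939 > 0 → root in [2.210000, 3.790000]
step 2: m = 3.000000, f(m) = -6.560000 < 0 → root in [3.000000, 3.790000]
step 3: m = 3.395000, f(m) = 5.570855 > 0 → root in [3.000000, 3.395000]
step 4: m = 3.197500, f(m) = -0.868740 < 0 → root in [3.197500, 3.395000]
Midpoint of [3.197500, 3.395000] = 3.296250

3.296250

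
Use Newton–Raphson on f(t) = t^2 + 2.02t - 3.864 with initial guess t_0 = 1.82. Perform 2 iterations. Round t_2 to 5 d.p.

Newton update: t ← t − f(t)/f'(t).
f'(t) = 2t + 2.02
t_0 = 1.820000: f = 3.124800, f' = 5.660000 → t_1 = 1.820000 - (3.124800)/(5.660000) = 1.267915
t_1 = 1.267915: f = 0.304798, f' = 4.555830 → t_2 = 1.267915 - (0.304798)/(4.555830) = 1.201012

1.20101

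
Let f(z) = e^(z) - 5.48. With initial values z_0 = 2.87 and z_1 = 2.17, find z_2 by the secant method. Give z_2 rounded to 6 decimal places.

1.911540

f(z_0) = 12.157018, f(z_1) = 3.278284
z_2 = 2.170000 - (3.278284)·(2.170000 - 2.870000)/(3.278284 - (12.157018)) = 1.911540; f(z_2) = 1.283496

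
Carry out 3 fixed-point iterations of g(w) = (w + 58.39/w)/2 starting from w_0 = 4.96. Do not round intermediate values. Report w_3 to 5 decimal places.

w_1 = g(4.960000) = 8.366089
w_2 = g(8.366089) = 7.672728
w_3 = g(7.672728) = 7.641399

7.64140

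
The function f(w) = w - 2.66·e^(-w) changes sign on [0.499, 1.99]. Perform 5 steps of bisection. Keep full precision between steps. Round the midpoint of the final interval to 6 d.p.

f(0.499000) = -1.115986, f(1.990000) = 1.626390 (opposite signs)
step 1: m = 1.244500, f(m) = 0.478194 > 0 → root in [0.499000, 1.244500]
step 2: m = 0.871750, f(m) = -0.240713 < 0 → root in [0.871750, 1.244500]
step 3: m = 1.058125, f(m) = 0.134823 > 0 → root in [0.871750, 1.058125]
step 4: m = 0.964938, f(m) = -0.048541 < 0 → root in [0.964938, 1.058125]
step 5: m = 1.011531, f(m) = 0.044191 > 0 → root in [0.964938, 1.011531]
Midpoint of [0.964938, 1.011531] = 0.988234

0.988234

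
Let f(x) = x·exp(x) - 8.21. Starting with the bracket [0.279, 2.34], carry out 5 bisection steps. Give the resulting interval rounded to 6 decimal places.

[1.567125, 1.631531]

f(0.279000) = -7.841216, f(2.340000) = 16.082094 (opposite signs)
step 1: m = 1.309500, f(m) = -3.359192 < 0 → root in [1.309500, 2.340000]
step 2: m = 1.824750, f(m) = 3.105721 > 0 → root in [1.309500, 1.824750]
step 3: m = 1.567125, f(m) = -0.699007 < 0 → root in [1.567125, 1.824750]
step 4: m = 1.695937, f(m) = 1.035835 > 0 → root in [1.567125, 1.695937]
step 5: m = 1.631531, f(m) = 0.129892 > 0 → root in [1.567125, 1.631531]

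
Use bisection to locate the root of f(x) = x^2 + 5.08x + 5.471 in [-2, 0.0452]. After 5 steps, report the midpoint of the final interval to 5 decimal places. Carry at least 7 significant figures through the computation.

-1.52066

f(-2.000000) = -0.689000, f(0.045200) = 5.702659 (opposite signs)
step 1: m = -0.977400, f(m) = 1.461119 > 0 → root in [-2.000000, -0.977400]
step 2: m = -1.488700, f(m) = 0.124632 > 0 → root in [-2.000000, -1.488700]
step 3: m = -1.744350, f(m) = -0.347541 < 0 → root in [-1.744350, -1.488700]
step 4: m = -1.616525, f(m) = -0.127794 < 0 → root in [-1.616525, -1.488700]
step 5: m = -1.552613, f(m) = -0.005666 < 0 → root in [-1.552613, -1.488700]
Midpoint of [-1.552613, -1.488700] = -1.520656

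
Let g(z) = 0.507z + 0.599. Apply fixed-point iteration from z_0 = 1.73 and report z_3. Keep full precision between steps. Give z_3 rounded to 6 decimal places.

1.282126

z_1 = g(1.730000) = 1.476110
z_2 = g(1.476110) = 1.347388
z_3 = g(1.347388) = 1.282126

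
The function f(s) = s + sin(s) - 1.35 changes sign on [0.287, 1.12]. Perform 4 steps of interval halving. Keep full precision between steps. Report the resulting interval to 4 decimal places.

f(0.287000) = -0.779924, f(1.120000) = 0.670100 (opposite signs)
step 1: m = 0.703500, f(m) = 0.000391 > 0 → root in [0.287000, 0.703500]
step 2: m = 0.495250, f(m) = -0.379498 < 0 → root in [0.495250, 0.703500]
step 3: m = 0.599375, f(m) = -0.186498 < 0 → root in [0.599375, 0.703500]
step 4: m = 0.651438, f(m) = -0.092232 < 0 → root in [0.651438, 0.703500]

[0.6514, 0.7035]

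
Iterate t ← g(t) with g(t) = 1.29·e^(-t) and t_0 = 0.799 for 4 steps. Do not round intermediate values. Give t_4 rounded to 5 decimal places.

0.68939

t_1 = g(0.799000) = 0.580214
t_2 = g(0.580214) = 0.722114
t_3 = g(0.722114) = 0.626584
t_4 = g(0.626584) = 0.689394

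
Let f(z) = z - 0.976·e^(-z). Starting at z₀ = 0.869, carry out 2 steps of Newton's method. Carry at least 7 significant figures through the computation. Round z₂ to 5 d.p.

Newton update: z ← z − f(z)/f'(z).
f'(z) = 1 + 0.976·e^(-z)
z_0 = 0.869000: f = 0.459694, f' = 1.409306 → z_1 = 0.869000 - (0.459694)/(1.409306) = 0.542815
z_1 = 0.542815: f = -0.024348, f' = 1.567163 → z_2 = 0.542815 - (-0.024348)/(1.567163) = 0.558352

0.55835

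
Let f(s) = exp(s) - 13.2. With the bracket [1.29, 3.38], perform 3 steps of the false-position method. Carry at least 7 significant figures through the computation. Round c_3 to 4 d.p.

2.5130

False-position update: c = (a·f(b) − b·f(a))/(f(b) − f(a)); replace the endpoint whose sign matches f(c).
f(1.290000) = -9.567213, f(3.380000) = 16.170771
step 1: c = 2.066886, f(c) = -5.299818 < 0 → new bracket [2.066886, 3.380000]
step 2: c = 2.391016, f(c) = -2.275412 < 0 → new bracket [2.391016, 3.380000]
step 3: c = 2.513011, f(c) = -0.857961 < 0 → new bracket [2.513011, 3.380000]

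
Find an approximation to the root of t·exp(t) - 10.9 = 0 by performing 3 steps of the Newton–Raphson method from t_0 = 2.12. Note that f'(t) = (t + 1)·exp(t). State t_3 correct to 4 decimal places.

t_0 = 2.120000: f = 6.762011, f' = 25.993149 → t_1 = 2.120000 - (6.762011)/(25.993149) = 1.859854
t_1 = 1.859854: f = 1.045470, f' = 18.368269 → t_2 = 1.859854 - (1.045470)/(18.368269) = 1.802937
t_2 = 1.802937: f = 0.039213, f' = 17.006654 → t_3 = 1.802937 - (0.039213)/(17.006654) = 1.800631

1.8006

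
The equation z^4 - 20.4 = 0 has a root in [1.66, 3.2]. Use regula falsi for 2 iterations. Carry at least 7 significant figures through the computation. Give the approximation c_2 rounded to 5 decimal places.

f(1.660000) = -12.806669, f(3.200000) = 84.457600
step 1: c = 1.862770, f(c) = -8.359712 < 0 → new bracket [1.862770, 3.200000]
step 2: c = 1.983209, f(c) = -4.930574 < 0 → new bracket [1.983209, 3.200000]

1.98321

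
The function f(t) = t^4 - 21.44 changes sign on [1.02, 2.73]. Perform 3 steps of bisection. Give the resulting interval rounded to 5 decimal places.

f(1.020000) = -20.357568, f(2.730000) = 34.105718 (opposite signs)
step 1: m = 1.875000, f(m) = -9.080381 < 0 → root in [1.875000, 2.730000]
step 2: m = 2.302500, f(m) = 6.665969 > 0 → root in [1.875000, 2.302500]
step 3: m = 2.088750, f(m) = -2.405308 < 0 → root in [2.088750, 2.302500]

[2.08875, 2.30250]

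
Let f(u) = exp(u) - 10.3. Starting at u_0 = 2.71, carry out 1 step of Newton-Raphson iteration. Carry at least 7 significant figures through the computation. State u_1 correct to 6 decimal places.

f'(u) = exp(u)
u_0 = 2.710000: f = 4.729276, f' = 15.029276 → u_1 = 2.710000 - (4.729276)/(15.029276) = 2.395329

2.395329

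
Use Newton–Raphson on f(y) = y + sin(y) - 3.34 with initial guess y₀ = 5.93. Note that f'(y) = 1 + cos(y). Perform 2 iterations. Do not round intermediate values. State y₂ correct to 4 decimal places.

4.3627

y_0 = 5.930000: f = 2.244112, f' = 1.938276 → y_1 = 5.930000 - (2.244112)/(1.938276) = 4.772212
y_1 = 4.772212: f = 0.434001, f' = 1.059788 → y_2 = 4.772212 - (0.434001)/(1.059788) = 4.362695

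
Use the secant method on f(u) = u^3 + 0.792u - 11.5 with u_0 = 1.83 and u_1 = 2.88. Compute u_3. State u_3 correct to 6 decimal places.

f(u_0) = -3.922153, f(u_1) = 14.668832
u_2 = 2.880000 - (14.668832)·(2.880000 - 1.830000)/(14.668832 - (-3.922153)) = 2.051519; f(u_2) = -1.240904
u_3 = 2.051519 - (-1.240904)·(2.051519 - 2.880000)/(-1.240904 - (14.668832)) = 2.116138; f(u_3) = -0.347870

2.116138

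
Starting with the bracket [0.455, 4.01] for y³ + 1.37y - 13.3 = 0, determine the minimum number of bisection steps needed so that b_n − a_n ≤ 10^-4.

16

Initial width b − a = 4.01 − 0.455 = 3.555000.
After n steps the width is (b−a)/2^n; need (b−a)/2^n ≤ 10^-4.
So n ≥ log₂(3.555000/10^-4) = log₂(35550.0000) ≈ 15.1176.
Hence n = 16.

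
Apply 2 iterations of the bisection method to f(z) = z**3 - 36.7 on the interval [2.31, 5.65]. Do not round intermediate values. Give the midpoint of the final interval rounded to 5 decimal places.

f(2.310000) = -24.373609, f(5.650000) = 143.662125 (opposite signs)
step 1: m = 3.980000, f(m) = 26.344792 > 0 → root in [2.310000, 3.980000]
step 2: m = 3.145000, f(m) = -5.592726 < 0 → root in [3.145000, 3.980000]
Midpoint of [3.145000, 3.980000] = 3.562500

3.56250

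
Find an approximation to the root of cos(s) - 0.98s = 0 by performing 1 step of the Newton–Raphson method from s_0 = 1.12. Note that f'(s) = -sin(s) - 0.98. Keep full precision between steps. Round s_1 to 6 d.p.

s_0 = 1.120000: f = -0.661918, f' = -1.880100 → s_1 = 1.120000 - (-0.661918)/(-1.880100) = 0.767935

0.767935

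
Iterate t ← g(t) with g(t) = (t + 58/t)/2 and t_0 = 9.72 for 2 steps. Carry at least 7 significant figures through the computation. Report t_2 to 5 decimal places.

t_1 = g(9.720000) = 7.843539
t_2 = g(7.843539) = 7.619080

7.61908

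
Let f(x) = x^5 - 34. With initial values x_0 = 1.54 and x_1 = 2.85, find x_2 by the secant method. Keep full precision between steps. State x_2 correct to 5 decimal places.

1.72506

f(x_0) = -25.338291, f(x_1) = 154.028768
x_2 = 2.850000 - (154.028768)·(2.850000 - 1.540000)/(154.028768 - (-25.338291)) = 1.725057; f(x_2) = -18.723725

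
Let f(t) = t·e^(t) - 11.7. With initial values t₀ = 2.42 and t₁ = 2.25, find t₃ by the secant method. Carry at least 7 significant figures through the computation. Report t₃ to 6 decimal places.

1.876037

f(t_0) = 15.514980, f(t_1) = 9.647406
t_2 = 2.250000 - (9.647406)·(2.250000 - 2.420000)/(9.647406 - (15.514980)) = 1.970488; f(t_2) = 2.436623
t_3 = 1.970488 - (2.436623)·(1.970488 - 2.250000)/(2.436623 - (9.647406)) = 1.876037; f(t_3) = 0.545984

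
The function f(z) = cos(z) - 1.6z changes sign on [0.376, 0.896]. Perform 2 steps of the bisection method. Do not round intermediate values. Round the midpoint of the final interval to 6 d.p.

0.571000

f(0.376000) = 0.328541, f(0.896000) = -0.808862 (opposite signs)
step 1: m = 0.636000, f(m) = -0.213122 < 0 → root in [0.376000, 0.636000]
step 2: m = 0.506000, f(m) = 0.065090 > 0 → root in [0.506000, 0.636000]
Midpoint of [0.506000, 0.636000] = 0.571000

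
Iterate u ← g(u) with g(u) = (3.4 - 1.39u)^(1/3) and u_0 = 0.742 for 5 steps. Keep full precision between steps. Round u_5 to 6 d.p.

1.202152

u_1 = g(0.742000) = 1.333005
u_2 = g(1.333005) = 1.156578
u_3 = g(1.156578) = 1.214716
u_4 = g(1.214716) = 1.196179
u_5 = g(1.196179) = 1.202152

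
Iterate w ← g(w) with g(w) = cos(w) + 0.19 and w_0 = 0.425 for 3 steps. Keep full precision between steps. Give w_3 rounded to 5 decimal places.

w_1 = g(0.425000) = 1.101039
w_2 = g(1.101039) = 0.642670
w_3 = g(0.642670) = 0.990498

0.99050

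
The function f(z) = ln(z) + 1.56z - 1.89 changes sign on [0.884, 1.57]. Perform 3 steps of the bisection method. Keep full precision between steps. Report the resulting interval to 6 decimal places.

[1.055500, 1.141250]

f(0.884000) = -0.634258, f(1.570000) = 1.010276 (opposite signs)
step 1: m = 1.227000, f(m) = 0.228692 > 0 → root in [0.884000, 1.227000]
step 2: m = 1.055500, f(m) = -0.189405 < 0 → root in [1.055500, 1.227000]
step 3: m = 1.141250, f(m) = 0.022474 > 0 → root in [1.055500, 1.141250]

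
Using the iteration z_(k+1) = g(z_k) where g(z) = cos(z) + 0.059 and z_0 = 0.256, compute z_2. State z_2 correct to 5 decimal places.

0.57689

z_1 = g(0.256000) = 1.026411
z_2 = g(1.026411) = 0.576893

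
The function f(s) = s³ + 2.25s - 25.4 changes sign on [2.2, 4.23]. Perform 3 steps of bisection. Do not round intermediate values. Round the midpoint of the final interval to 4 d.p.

f(2.200000) = -9.802000, f(4.230000) = 59.804467 (opposite signs)
step 1: m = 3.215000, f(m) = 15.064713 > 0 → root in [2.200000, 3.215000]
step 2: m = 2.707500, f(m) = 0.539356 > 0 → root in [2.200000, 2.707500]
step 3: m = 2.453750, f(m) = -5.105306 < 0 → root in [2.453750, 2.707500]
Midpoint of [2.453750, 2.707500] = 2.580625

2.5806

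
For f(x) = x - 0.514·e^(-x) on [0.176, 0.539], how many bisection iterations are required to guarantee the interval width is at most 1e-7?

22

Initial width b − a = 0.539 − 0.176 = 0.363000.
After n steps the width is (b−a)/2^n; need (b−a)/2^n ≤ 1e-7.
So n ≥ log₂(0.363000/1e-7) = log₂(3630000.0000) ≈ 21.7915.
Hence n = 22.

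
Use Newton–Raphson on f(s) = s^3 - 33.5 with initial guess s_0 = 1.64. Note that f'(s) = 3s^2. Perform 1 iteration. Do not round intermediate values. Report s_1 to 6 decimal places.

5.245128

s_0 = 1.640000: f = -29.089056, f' = 8.068800 → s_1 = 1.640000 - (-29.089056)/(8.068800) = 5.245128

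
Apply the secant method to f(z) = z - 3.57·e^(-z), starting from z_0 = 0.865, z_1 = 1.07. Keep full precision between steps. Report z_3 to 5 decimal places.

f(z_0) = -0.638154, f(z_1) = -0.154540
z_2 = 1.070000 - (-0.154540)·(1.070000 - 0.865000)/(-0.154540 - (-0.638154)) = 1.135508; f(z_2) = -0.011385
z_3 = 1.135508 - (-0.011385)·(1.135508 - 1.070000)/(-0.011385 - (-0.154540)) = 1.140718; f(z_3) = -0.000216

1.14072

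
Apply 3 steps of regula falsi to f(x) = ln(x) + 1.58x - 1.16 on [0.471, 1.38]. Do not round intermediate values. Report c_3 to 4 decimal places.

0.8433

f(0.471000) = -1.168717, f(1.380000) = 1.342483
step 1: c = 0.894050, f(c) = 0.140606 > 0 → new bracket [0.471000, 0.894050]
step 2: c = 0.848620, f(c) = 0.016675 > 0 → new bracket [0.471000, 0.848620]
step 3: c = 0.843308, f(c) = 0.002003 > 0 → new bracket [0.471000, 0.843308]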